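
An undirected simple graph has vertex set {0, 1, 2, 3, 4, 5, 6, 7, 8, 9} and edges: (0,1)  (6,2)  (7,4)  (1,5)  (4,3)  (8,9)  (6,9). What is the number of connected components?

3

Component: {0, 1, 5}
Component: {3, 4, 7}
Component: {2, 6, 8, 9}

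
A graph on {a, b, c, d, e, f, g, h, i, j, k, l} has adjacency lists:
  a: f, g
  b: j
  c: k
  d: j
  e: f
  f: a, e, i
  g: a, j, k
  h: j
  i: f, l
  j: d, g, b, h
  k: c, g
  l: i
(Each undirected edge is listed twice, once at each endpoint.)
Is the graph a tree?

The graph has 12 vertices and 11 edges.
Connected and |E| = |V| - 1, which characterizes a tree.

Yes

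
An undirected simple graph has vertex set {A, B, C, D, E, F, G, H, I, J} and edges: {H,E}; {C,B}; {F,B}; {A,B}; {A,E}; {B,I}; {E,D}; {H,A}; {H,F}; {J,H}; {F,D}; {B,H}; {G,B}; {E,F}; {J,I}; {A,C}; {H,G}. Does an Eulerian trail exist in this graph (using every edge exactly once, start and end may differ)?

Yes

Degrees: A:4, B:6, C:2, D:2, E:4, F:4, G:2, H:6, I:2, J:2
Odd-degree vertices: none (0 total).
With 0 odd-degree vertices and all edges in one connected piece, an Eulerian trail exists.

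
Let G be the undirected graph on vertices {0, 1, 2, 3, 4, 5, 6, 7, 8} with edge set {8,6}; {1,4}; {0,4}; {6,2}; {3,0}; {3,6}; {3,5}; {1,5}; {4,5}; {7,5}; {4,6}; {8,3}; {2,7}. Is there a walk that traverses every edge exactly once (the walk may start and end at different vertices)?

Yes

Degrees: 0:2, 1:2, 2:2, 3:4, 4:4, 5:4, 6:4, 7:2, 8:2
Odd-degree vertices: none (0 total).
The non-isolated vertices are connected and exactly 0 have odd degree, so an Eulerian trail exists.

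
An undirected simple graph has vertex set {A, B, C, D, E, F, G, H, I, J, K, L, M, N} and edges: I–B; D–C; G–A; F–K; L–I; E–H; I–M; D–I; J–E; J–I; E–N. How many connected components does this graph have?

Component: {A, G}
Component: {F, K}
Component: {B, C, D, E, H, I, J, L, M, N}

3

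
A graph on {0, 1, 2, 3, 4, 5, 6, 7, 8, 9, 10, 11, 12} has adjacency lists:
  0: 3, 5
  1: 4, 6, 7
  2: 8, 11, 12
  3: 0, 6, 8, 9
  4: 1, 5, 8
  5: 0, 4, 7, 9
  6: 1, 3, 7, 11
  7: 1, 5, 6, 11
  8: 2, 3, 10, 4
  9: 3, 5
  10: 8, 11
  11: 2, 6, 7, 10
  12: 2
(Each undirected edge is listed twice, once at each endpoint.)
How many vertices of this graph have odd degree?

Degrees: 0:2, 1:3, 2:3, 3:4, 4:3, 5:4, 6:4, 7:4, 8:4, 9:2, 10:2, 11:4, 12:1
Odd-degree vertices: 1, 2, 4, 12.

4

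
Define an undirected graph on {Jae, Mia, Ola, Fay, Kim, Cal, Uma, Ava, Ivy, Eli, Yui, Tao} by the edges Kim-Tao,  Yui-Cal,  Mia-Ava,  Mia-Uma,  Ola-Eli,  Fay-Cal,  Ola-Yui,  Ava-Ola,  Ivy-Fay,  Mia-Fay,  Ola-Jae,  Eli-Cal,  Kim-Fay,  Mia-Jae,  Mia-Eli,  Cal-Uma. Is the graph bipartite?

Yes

Partition the vertices as {Mia, Ola, Kim, Cal, Ivy} vs {Jae, Fay, Uma, Ava, Eli, Yui, Tao}. Each listed edge has one endpoint in each part, so the graph is bipartite.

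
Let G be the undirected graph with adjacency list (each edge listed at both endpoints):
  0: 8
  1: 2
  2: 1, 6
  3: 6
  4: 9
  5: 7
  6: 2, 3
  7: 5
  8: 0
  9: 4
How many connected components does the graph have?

4

Component: {0, 8}
Component: {4, 9}
Component: {5, 7}
Component: {1, 2, 3, 6}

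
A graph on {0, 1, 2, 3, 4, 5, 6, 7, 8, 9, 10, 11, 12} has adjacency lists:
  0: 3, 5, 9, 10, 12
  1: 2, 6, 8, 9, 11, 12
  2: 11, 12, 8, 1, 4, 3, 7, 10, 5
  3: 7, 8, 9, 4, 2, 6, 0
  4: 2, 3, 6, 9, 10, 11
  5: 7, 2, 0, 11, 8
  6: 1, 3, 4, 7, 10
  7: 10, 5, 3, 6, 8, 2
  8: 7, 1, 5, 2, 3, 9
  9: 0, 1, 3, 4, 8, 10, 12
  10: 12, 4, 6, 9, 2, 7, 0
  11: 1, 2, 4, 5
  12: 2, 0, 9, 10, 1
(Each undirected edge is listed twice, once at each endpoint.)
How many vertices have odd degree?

8

Degrees: 0:5, 1:6, 2:9, 3:7, 4:6, 5:5, 6:5, 7:6, 8:6, 9:7, 10:7, 11:4, 12:5
Odd-degree vertices: 0, 2, 3, 5, 6, 9, 10, 12.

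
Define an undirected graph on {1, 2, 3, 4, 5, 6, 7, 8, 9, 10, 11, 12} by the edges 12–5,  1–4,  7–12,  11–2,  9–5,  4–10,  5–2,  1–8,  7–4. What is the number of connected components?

Component: {3}
Component: {6}
Component: {1, 2, 4, 5, 7, 8, 9, 10, 11, 12}

3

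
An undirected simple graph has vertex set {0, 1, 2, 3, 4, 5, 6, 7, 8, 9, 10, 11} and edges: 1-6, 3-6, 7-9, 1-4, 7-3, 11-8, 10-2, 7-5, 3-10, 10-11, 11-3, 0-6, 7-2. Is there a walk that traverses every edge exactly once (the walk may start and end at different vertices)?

Degrees: 0:1, 1:2, 2:2, 3:4, 4:1, 5:1, 6:3, 7:4, 8:1, 9:1, 10:3, 11:3
Odd-degree vertices: 0, 4, 5, 6, 8, 9, 10, 11 (8 total).
With 8 odd-degree vertices (more than two), no single trail can use every edge.

No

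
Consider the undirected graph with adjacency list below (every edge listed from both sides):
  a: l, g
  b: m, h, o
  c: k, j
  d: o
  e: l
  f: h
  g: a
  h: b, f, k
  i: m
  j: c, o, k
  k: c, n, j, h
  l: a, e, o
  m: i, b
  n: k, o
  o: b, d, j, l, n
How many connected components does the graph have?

Component: {a, b, c, d, e, f, g, h, i, j, k, l, m, n, o}

1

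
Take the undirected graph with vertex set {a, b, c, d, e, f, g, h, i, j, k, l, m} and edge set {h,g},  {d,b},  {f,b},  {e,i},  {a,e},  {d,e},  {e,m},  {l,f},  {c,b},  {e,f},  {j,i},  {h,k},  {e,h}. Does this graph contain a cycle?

Yes

|V| = 13, |E| = 13, number of components = 1.
One cycle is e-f-b-d-e.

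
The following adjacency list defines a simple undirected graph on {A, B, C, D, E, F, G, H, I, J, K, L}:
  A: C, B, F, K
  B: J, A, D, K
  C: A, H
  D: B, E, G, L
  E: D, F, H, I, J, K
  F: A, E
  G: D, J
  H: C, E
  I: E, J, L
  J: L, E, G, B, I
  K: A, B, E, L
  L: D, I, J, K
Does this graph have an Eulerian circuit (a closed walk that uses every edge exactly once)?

Degrees: A:4, B:4, C:2, D:4, E:6, F:2, G:2, H:2, I:3, J:5, K:4, L:4
I, J have odd degree; an Eulerian circuit needs every degree to be even, so none exists.

No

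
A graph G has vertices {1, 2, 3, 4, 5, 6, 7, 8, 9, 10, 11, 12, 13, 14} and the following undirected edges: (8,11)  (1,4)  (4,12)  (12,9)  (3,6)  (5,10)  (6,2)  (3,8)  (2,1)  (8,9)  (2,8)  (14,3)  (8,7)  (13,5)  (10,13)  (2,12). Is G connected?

No

Component: {5, 10, 13}
Component: {1, 2, 3, 4, 6, 7, 8, 9, 11, 12, 14}
No edge joins these 2 groups, so the graph is disconnected.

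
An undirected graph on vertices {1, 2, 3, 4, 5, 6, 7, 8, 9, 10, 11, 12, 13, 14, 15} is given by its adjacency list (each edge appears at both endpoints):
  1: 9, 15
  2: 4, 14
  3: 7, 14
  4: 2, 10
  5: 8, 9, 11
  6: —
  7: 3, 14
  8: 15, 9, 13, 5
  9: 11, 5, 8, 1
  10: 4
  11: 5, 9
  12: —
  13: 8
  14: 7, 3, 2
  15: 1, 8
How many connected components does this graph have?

4

Component: {6}
Component: {12}
Component: {2, 3, 4, 7, 10, 14}
Component: {1, 5, 8, 9, 11, 13, 15}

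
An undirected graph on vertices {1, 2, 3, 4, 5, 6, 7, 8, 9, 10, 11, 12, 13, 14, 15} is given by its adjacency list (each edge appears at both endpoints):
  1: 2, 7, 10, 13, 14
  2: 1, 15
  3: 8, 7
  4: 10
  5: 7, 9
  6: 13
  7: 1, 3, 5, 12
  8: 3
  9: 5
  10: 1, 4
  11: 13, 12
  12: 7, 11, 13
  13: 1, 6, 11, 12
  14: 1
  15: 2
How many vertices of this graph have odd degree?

Degrees: 1:5, 2:2, 3:2, 4:1, 5:2, 6:1, 7:4, 8:1, 9:1, 10:2, 11:2, 12:3, 13:4, 14:1, 15:1
Odd-degree vertices: 1, 4, 6, 8, 9, 12, 14, 15.

8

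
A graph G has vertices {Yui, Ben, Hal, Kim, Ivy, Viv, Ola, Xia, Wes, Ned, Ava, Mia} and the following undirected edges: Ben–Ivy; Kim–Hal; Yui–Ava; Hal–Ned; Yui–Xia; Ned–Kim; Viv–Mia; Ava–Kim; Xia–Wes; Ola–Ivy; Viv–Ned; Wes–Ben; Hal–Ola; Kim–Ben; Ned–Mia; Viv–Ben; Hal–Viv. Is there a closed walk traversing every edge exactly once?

Yes

Degrees: Yui:2, Ben:4, Hal:4, Kim:4, Ivy:2, Viv:4, Ola:2, Xia:2, Wes:2, Ned:4, Ava:2, Mia:2
Every vertex has even degree and the edges form a single connected piece, so an Eulerian circuit exists.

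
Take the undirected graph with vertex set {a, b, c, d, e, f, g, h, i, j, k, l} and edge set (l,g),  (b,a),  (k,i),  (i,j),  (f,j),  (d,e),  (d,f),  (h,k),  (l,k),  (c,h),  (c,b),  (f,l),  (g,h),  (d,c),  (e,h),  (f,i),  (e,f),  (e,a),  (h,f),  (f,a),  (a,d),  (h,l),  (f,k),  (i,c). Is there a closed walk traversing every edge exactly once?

Yes

Degrees: a:4, b:2, c:4, d:4, e:4, f:8, g:2, h:6, i:4, j:2, k:4, l:4
All degrees are even and the non-isolated vertices are connected — an Eulerian circuit exists.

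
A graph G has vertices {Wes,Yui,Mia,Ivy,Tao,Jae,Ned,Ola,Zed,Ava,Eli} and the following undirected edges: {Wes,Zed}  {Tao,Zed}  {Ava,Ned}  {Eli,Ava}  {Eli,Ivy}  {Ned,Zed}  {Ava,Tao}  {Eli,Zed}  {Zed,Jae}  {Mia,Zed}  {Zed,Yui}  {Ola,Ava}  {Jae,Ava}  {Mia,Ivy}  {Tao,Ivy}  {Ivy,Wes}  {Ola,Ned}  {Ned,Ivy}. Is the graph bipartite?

The cycle Ava-Ola-Ned-Ava has length 3, which is odd, so the graph is not bipartite.

No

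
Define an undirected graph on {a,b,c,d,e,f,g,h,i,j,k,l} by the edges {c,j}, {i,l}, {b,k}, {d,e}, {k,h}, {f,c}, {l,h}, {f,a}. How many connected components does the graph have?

Component: {g}
Component: {d, e}
Component: {a, c, f, j}
Component: {b, h, i, k, l}

4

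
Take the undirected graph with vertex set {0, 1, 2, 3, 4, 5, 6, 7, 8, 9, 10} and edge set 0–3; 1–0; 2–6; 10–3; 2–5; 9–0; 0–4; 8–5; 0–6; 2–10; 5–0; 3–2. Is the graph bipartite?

The cycle 2-3-10-2 has length 3, which is odd, so the graph is not bipartite.

No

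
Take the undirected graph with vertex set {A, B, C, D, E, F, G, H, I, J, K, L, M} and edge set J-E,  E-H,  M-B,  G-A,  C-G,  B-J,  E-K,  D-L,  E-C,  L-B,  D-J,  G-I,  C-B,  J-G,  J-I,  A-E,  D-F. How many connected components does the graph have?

1

Component: {A, B, C, D, E, F, G, H, I, J, K, L, M}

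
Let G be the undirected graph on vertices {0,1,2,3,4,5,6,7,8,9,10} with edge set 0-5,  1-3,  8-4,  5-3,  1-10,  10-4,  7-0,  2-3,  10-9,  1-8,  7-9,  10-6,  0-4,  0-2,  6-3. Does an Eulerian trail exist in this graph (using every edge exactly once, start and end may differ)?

Yes

Degrees: 0:4, 1:3, 2:2, 3:4, 4:3, 5:2, 6:2, 7:2, 8:2, 9:2, 10:4
Odd-degree vertices: 1, 4 (2 total).
With 2 odd-degree vertices and all edges in one connected piece, an Eulerian trail exists (from 1 to 4).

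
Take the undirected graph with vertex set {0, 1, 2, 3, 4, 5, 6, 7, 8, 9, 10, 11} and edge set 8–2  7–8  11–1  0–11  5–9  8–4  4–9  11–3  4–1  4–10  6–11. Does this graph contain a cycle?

|V| = 12, |E| = 11, number of components = 1.
A forest on 12 vertices with 1 component has exactly 11 edges, which matches — so no cycle.

No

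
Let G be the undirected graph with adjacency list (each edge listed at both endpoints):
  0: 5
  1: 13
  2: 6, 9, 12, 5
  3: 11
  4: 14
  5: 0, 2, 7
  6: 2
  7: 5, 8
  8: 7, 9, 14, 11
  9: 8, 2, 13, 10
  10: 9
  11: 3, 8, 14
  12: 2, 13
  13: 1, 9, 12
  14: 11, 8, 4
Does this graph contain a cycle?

|V| = 15, |E| = 17, number of components = 1.
One cycle is 5-7-8-9-13-12-2-5.

Yes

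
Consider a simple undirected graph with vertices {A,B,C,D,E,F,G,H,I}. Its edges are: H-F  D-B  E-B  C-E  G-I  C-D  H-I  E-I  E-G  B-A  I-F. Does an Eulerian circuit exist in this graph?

No

Degrees: A:1, B:3, C:2, D:2, E:4, F:2, G:2, H:2, I:4
Vertices with odd degree: A, B. An Eulerian circuit requires all degrees even.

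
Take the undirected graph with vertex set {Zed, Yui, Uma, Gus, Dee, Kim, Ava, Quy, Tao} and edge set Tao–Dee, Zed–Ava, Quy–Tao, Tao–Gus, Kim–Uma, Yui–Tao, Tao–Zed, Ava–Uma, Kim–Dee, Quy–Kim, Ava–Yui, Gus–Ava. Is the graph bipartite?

Yes

Color {Kim, Ava, Tao} black and {Zed, Yui, Uma, Gus, Dee, Quy} white. No edge joins two same-colored vertices, so the graph is bipartite.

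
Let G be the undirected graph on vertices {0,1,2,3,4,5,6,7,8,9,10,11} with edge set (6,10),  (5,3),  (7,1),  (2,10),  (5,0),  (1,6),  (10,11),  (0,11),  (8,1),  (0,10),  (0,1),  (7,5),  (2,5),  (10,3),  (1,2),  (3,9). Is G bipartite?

0-10-11-0 is an odd cycle (length 3), and a bipartite graph can contain only even cycles.

No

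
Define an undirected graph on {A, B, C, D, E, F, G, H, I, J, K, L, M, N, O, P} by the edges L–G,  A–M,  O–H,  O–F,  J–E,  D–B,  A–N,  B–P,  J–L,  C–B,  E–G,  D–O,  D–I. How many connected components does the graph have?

4

Component: {K}
Component: {A, M, N}
Component: {E, G, J, L}
Component: {B, C, D, F, H, I, O, P}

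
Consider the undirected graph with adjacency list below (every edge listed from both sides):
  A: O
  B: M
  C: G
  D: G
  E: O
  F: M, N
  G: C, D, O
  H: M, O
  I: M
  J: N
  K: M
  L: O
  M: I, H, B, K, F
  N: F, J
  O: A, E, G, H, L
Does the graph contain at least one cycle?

No

|V| = 15, |E| = 14, number of components = 1.
Since 14 = 15 - 1, the graph is a forest and contains no cycle.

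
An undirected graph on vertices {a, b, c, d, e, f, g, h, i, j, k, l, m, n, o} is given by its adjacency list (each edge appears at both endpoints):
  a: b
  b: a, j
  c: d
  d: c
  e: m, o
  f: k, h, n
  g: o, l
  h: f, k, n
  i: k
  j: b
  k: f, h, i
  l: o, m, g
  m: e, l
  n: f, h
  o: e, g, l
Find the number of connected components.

4

Component: {c, d}
Component: {a, b, j}
Component: {e, g, l, m, o}
Component: {f, h, i, k, n}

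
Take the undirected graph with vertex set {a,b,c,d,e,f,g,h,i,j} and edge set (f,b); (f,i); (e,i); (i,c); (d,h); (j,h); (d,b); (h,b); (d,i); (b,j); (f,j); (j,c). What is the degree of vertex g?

0

g has no neighbors.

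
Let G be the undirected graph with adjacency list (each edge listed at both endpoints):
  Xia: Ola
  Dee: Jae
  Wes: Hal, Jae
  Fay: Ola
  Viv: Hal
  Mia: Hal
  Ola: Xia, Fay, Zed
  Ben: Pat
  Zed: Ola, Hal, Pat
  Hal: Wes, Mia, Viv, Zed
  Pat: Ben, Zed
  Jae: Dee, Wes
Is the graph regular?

Degrees: Xia:1, Dee:1, Wes:2, Fay:1, Viv:1, Mia:1, Ola:3, Ben:1, Zed:3, Hal:4, Pat:2, Jae:2
Degrees are not all equal (e.g. deg(Xia)=1 but deg(Hal)=4); not regular.

No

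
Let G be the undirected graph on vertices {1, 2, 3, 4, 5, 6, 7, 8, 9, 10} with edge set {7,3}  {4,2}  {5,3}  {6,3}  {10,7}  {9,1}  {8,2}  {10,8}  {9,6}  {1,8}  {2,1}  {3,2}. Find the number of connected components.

Component: {1, 2, 3, 4, 5, 6, 7, 8, 9, 10}

1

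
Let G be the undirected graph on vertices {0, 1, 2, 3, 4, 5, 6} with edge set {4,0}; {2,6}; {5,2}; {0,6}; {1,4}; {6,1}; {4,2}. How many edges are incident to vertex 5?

1

Neighbors of 5: 2.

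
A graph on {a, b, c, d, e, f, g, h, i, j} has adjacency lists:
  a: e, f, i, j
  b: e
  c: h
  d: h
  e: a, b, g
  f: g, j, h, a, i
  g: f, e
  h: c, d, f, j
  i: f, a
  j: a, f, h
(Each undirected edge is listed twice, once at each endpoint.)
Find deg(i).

2

Neighbors of i: a, f.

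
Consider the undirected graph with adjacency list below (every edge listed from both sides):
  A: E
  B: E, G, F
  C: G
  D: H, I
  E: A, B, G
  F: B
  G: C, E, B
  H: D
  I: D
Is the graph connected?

No

Component: {D, H, I}
Component: {A, B, C, E, F, G}
There are 2 separate components, so the graph is not connected.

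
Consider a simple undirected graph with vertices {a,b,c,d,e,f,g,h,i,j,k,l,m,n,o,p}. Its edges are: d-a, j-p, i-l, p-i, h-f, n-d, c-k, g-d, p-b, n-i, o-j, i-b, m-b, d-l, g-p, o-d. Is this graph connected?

Component: {e}
Component: {c, k}
Component: {f, h}
Component: {a, b, d, g, i, j, l, m, n, o, p}
No edge joins these 4 groups, so the graph is disconnected.

No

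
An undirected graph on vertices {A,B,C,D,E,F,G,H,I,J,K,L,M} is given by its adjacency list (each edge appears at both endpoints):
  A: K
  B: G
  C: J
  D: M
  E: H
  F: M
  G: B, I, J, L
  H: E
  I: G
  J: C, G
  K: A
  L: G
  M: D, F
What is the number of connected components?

Component: {A, K}
Component: {E, H}
Component: {D, F, M}
Component: {B, C, G, I, J, L}

4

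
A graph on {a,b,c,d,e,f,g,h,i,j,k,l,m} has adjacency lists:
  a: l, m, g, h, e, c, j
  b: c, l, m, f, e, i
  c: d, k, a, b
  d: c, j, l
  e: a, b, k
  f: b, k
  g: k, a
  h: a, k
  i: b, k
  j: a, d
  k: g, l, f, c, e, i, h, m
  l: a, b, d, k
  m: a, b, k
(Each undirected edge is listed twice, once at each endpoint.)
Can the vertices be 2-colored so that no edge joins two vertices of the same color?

Color {c, e, f, g, h, i, j, l, m} black and {a, b, d, k} white. No edge joins two same-colored vertices, so the graph is bipartite.

Yes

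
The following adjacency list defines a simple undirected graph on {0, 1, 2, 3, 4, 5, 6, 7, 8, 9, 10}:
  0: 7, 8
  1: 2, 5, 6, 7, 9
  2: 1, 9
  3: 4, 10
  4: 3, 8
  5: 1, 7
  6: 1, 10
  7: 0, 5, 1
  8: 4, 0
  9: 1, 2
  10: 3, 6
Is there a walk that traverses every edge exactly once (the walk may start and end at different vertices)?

Yes

Degrees: 0:2, 1:5, 2:2, 3:2, 4:2, 5:2, 6:2, 7:3, 8:2, 9:2, 10:2
Odd-degree vertices: 1, 7 (2 total).
The non-isolated vertices are connected and exactly 2 have odd degree, so an Eulerian trail exists (from 1 to 7).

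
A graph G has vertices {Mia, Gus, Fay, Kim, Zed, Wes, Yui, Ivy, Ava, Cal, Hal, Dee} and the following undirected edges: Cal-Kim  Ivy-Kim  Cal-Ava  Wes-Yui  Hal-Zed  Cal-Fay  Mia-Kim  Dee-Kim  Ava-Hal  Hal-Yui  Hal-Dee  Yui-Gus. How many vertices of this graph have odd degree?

8

Degrees: Mia:1, Gus:1, Fay:1, Kim:4, Zed:1, Wes:1, Yui:3, Ivy:1, Ava:2, Cal:3, Hal:4, Dee:2
Odd-degree vertices: Mia, Gus, Fay, Zed, Wes, Yui, Ivy, Cal.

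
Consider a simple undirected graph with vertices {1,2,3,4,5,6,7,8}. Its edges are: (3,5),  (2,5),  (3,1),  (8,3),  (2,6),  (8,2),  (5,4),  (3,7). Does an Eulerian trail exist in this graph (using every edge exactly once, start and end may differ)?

No

Degrees: 1:1, 2:3, 3:4, 4:1, 5:3, 6:1, 7:1, 8:2
Odd-degree vertices: 1, 2, 4, 5, 6, 7 (6 total).
With 6 odd-degree vertices (more than two), no single trail can use every edge.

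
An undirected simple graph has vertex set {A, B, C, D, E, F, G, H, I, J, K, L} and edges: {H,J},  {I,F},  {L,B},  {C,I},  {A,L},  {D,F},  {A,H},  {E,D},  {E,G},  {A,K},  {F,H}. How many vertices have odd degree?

Degrees: A:3, B:1, C:1, D:2, E:2, F:3, G:1, H:3, I:2, J:1, K:1, L:2
Odd-degree vertices: A, B, C, F, G, H, J, K.

8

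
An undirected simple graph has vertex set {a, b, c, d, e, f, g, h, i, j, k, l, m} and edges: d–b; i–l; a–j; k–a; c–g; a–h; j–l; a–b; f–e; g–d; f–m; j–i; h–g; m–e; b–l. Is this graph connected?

No

Component: {e, f, m}
Component: {a, b, c, d, g, h, i, j, k, l}
There are 2 separate components, so the graph is not connected.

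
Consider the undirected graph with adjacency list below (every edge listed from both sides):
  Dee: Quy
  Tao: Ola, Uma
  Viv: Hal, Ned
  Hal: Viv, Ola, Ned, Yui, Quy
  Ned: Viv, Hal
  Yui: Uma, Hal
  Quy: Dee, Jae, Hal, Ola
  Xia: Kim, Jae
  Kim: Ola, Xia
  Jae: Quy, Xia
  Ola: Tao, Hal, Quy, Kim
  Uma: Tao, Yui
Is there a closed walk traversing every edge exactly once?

Degrees: Dee:1, Tao:2, Viv:2, Hal:5, Ned:2, Yui:2, Quy:4, Xia:2, Kim:2, Jae:2, Ola:4, Uma:2
Dee, Hal have odd degree; an Eulerian circuit needs every degree to be even, so none exists.

No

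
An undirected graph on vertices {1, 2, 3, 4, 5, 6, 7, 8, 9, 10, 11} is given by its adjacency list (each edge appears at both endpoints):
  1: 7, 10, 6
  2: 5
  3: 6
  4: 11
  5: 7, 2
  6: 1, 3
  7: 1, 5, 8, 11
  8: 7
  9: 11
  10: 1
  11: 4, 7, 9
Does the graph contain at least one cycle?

|V| = 11, |E| = 10, number of components = 1.
Since 10 = 11 - 1, the graph is a forest and contains no cycle.

No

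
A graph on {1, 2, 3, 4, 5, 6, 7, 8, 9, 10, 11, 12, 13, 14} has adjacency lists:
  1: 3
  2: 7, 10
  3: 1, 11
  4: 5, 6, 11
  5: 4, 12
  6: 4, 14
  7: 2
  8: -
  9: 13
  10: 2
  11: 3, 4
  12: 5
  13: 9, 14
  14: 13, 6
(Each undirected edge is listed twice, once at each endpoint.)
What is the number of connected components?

Component: {8}
Component: {2, 7, 10}
Component: {1, 3, 4, 5, 6, 9, 11, 12, 13, 14}

3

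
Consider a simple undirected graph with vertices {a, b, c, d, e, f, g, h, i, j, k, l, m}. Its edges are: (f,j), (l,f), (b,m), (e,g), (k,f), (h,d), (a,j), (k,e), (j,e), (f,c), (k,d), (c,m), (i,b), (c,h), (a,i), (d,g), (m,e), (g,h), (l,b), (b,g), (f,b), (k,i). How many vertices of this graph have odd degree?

Degrees: a:2, b:5, c:3, d:3, e:4, f:5, g:4, h:3, i:3, j:3, k:4, l:2, m:3
Odd-degree vertices: b, c, d, f, h, i, j, m.

8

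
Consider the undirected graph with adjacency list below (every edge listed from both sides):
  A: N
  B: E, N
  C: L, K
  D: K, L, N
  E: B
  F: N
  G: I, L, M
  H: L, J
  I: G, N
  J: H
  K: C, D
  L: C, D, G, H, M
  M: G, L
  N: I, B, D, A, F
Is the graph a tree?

|V| = 14, |E| = 16.
Connected but with 16 > 13 edges, so it has a cycle and is not a tree.

No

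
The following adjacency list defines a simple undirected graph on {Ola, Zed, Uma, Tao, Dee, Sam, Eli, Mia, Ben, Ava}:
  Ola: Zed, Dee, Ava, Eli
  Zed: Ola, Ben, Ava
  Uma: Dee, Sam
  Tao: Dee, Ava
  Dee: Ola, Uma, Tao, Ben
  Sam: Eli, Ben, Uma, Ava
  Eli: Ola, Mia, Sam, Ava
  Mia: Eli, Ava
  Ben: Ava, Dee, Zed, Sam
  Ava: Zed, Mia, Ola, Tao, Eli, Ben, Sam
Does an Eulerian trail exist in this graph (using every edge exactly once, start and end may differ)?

Degrees: Ola:4, Zed:3, Uma:2, Tao:2, Dee:4, Sam:4, Eli:4, Mia:2, Ben:4, Ava:7
Odd-degree vertices: Zed, Ava (2 total).
With 2 odd-degree vertices and all edges in one connected piece, an Eulerian trail exists (from Zed to Ava).

Yes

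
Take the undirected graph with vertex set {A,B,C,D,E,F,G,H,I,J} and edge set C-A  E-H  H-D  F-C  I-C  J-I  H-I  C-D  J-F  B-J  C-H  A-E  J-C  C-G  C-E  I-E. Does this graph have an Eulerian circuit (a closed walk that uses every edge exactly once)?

No

Degrees: A:2, B:1, C:8, D:2, E:4, F:2, G:1, H:4, I:4, J:4
B, G have odd degree; an Eulerian circuit needs every degree to be even, so none exists.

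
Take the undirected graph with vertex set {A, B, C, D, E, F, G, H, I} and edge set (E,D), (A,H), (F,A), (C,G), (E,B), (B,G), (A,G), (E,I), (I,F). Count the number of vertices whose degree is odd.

Degrees: A:3, B:2, C:1, D:1, E:3, F:2, G:3, H:1, I:2
Odd-degree vertices: A, C, D, E, G, H.

6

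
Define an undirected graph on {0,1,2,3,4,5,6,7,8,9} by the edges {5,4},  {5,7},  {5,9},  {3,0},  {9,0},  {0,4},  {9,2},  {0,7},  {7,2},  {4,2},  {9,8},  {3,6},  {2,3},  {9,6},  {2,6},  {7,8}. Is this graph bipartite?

No

The cycle 2-6-9-2 has length 3, which is odd, so the graph is not bipartite.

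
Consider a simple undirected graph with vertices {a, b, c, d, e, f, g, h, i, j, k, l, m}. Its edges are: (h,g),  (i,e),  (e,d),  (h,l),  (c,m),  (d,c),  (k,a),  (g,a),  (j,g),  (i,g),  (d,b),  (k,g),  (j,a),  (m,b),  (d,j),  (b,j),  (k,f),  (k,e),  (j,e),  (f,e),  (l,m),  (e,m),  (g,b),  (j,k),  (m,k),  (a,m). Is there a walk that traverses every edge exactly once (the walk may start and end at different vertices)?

Yes

Degrees: a:4, b:4, c:2, d:4, e:6, f:2, g:6, h:2, i:2, j:6, k:6, l:2, m:6
Odd-degree vertices: none (0 total).
The non-isolated vertices are connected and exactly 0 have odd degree, so an Eulerian trail exists.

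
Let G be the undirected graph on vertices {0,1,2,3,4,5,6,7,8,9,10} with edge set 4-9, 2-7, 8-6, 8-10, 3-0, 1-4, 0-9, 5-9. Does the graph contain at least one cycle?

|V| = 11, |E| = 8, number of components = 3.
A forest on 11 vertices with 3 components has exactly 8 edges, which matches — so no cycle.

No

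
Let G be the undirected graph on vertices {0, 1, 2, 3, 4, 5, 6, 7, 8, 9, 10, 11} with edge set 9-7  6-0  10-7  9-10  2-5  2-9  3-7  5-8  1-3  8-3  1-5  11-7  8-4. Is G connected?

Component: {0, 6}
Component: {1, 2, 3, 4, 5, 7, 8, 9, 10, 11}
There are 2 separate components, so the graph is not connected.

No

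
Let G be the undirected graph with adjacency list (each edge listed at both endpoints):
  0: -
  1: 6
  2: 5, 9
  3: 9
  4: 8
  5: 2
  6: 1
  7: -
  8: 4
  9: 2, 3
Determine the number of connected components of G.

5

Component: {0}
Component: {7}
Component: {1, 6}
Component: {4, 8}
Component: {2, 3, 5, 9}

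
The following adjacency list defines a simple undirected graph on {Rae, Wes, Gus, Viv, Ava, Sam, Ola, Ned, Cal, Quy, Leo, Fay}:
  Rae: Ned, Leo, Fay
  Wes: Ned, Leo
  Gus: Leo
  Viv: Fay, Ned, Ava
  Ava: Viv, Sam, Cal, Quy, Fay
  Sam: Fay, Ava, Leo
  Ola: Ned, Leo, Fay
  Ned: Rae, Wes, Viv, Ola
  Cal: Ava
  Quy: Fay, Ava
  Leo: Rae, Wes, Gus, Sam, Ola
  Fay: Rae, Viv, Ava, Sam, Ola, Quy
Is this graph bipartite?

The cycle Sam-Ava-Fay-Sam has length 3, which is odd, so the graph is not bipartite.

No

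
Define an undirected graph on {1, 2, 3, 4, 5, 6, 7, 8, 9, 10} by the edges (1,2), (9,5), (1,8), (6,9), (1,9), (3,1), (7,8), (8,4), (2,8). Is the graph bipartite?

The cycle 8-2-1-8 has length 3, which is odd, so the graph is not bipartite.

No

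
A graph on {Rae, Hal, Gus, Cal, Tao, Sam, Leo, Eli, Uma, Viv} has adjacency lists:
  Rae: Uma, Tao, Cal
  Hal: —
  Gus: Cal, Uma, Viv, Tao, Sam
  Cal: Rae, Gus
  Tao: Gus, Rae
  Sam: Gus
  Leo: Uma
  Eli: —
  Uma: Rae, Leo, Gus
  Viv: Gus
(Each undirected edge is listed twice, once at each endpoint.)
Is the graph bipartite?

Yes

Partition the vertices as {Hal, Cal, Tao, Sam, Eli, Uma, Viv} vs {Rae, Gus, Leo}. Each listed edge has one endpoint in each part, so the graph is bipartite.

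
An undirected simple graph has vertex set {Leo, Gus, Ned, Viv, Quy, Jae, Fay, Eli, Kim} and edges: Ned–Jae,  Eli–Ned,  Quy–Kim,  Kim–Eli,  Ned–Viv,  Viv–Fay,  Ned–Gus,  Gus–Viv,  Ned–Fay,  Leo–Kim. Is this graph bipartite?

No

Gus-Viv-Ned-Gus is an odd cycle (length 3), and a bipartite graph can contain only even cycles.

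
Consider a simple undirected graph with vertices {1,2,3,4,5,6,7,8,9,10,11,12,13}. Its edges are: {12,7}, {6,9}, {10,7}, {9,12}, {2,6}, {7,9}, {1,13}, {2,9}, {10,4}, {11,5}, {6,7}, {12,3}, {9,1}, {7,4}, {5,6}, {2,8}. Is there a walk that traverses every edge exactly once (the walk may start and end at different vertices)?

No

Degrees: 1:2, 2:3, 3:1, 4:2, 5:2, 6:4, 7:5, 8:1, 9:5, 10:2, 11:1, 12:3, 13:1
Odd-degree vertices: 2, 3, 7, 8, 9, 11, 12, 13 (8 total).
An Eulerian trail requires 0 or 2 odd-degree vertices; here there are 8.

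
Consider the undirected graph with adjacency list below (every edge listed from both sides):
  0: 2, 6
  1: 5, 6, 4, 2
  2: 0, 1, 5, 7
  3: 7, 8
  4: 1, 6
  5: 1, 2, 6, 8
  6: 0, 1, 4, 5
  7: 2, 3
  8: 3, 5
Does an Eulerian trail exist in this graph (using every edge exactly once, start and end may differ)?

Degrees: 0:2, 1:4, 2:4, 3:2, 4:2, 5:4, 6:4, 7:2, 8:2
Odd-degree vertices: none (0 total).
The non-isolated vertices are connected and exactly 0 have odd degree, so an Eulerian trail exists.

Yes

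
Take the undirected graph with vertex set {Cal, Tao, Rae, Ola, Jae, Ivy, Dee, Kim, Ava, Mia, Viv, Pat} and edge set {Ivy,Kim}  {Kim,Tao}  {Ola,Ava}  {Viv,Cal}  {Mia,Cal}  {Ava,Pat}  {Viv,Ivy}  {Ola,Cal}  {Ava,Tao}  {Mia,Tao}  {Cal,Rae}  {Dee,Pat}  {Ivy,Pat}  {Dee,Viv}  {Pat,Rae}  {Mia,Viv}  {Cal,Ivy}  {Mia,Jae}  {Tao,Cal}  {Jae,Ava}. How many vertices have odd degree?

Degrees: Cal:6, Tao:4, Rae:2, Ola:2, Jae:2, Ivy:4, Dee:2, Kim:2, Ava:4, Mia:4, Viv:4, Pat:4
Odd-degree vertices: none.

0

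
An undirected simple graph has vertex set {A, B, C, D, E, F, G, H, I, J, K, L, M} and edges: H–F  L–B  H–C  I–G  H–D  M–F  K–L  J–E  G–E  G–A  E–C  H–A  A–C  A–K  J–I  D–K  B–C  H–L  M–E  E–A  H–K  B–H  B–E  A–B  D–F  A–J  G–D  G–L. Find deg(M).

Neighbors of M: E, F.

2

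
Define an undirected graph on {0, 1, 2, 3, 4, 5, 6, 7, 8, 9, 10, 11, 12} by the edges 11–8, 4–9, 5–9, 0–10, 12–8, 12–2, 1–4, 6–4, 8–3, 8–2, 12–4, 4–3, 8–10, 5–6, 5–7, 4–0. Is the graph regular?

No

Degrees: 0:2, 1:1, 2:2, 3:2, 4:6, 5:3, 6:2, 7:1, 8:5, 9:2, 10:2, 11:1, 12:3
Vertex 1 has degree 1 while 4 has degree 6, so the graph is not regular.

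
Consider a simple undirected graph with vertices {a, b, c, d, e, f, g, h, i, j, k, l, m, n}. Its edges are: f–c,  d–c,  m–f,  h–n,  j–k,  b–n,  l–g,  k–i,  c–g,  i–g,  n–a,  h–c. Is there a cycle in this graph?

The graph has 14 vertices, 12 edges, and 2 connected components.
Since 12 = 14 - 2, the graph is a forest and contains no cycle.

No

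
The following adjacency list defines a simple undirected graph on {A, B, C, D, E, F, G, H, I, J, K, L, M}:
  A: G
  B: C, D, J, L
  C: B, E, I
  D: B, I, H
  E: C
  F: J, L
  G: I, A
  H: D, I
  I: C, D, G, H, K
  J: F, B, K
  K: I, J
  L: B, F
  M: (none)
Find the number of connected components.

2

Component: {M}
Component: {A, B, C, D, E, F, G, H, I, J, K, L}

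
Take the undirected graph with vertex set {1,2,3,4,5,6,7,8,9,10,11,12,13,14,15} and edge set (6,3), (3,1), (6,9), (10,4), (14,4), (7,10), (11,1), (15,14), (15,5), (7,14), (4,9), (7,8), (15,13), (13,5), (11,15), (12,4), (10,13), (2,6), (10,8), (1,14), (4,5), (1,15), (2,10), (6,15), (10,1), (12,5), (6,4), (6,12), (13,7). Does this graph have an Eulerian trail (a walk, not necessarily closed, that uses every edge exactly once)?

Yes

Degrees: 1:5, 2:2, 3:2, 4:6, 5:4, 6:6, 7:4, 8:2, 9:2, 10:6, 11:2, 12:3, 13:4, 14:4, 15:6
Odd-degree vertices: 1, 12 (2 total).
The non-isolated vertices are connected and exactly 2 have odd degree, so an Eulerian trail exists (from 1 to 12).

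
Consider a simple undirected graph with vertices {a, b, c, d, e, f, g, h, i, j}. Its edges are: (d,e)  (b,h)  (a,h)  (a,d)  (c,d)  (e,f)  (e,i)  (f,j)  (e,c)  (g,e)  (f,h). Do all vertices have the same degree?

No

Degrees: a:2, b:1, c:2, d:3, e:5, f:3, g:1, h:3, i:1, j:1
Vertex b has degree 1 while e has degree 5, so the graph is not regular.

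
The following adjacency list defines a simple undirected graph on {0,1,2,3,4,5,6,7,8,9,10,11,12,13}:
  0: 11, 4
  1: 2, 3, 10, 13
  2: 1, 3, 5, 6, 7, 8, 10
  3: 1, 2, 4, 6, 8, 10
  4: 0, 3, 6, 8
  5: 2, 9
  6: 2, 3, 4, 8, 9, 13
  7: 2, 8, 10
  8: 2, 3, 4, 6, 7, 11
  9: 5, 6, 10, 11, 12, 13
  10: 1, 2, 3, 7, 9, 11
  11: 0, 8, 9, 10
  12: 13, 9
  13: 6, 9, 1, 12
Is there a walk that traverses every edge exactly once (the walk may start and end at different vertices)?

Degrees: 0:2, 1:4, 2:7, 3:6, 4:4, 5:2, 6:6, 7:3, 8:6, 9:6, 10:6, 11:4, 12:2, 13:4
Odd-degree vertices: 2, 7 (2 total).
With 2 odd-degree vertices and all edges in one connected piece, an Eulerian trail exists (from 2 to 7).

Yes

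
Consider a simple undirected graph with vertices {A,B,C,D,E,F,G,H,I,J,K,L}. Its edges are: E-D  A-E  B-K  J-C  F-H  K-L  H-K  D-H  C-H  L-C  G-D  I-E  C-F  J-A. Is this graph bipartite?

The cycle C-F-H-C has length 3, which is odd, so the graph is not bipartite.

No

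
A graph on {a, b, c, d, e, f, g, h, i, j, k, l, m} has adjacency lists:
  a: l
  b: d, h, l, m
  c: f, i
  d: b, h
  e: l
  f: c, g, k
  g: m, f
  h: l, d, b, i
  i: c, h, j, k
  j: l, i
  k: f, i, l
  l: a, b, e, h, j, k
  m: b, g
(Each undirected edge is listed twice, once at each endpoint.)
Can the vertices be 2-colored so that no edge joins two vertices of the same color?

b-h-l-b is an odd cycle (length 3), and a bipartite graph can contain only even cycles.

No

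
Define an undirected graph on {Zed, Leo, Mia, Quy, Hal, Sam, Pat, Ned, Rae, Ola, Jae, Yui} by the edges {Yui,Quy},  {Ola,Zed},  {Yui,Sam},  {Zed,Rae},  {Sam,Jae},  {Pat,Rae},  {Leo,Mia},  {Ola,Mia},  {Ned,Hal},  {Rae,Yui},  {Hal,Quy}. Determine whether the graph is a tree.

The graph has 12 vertices and 11 edges.
It is connected with exactly 11 edges, hence acyclic — it is a tree.

Yes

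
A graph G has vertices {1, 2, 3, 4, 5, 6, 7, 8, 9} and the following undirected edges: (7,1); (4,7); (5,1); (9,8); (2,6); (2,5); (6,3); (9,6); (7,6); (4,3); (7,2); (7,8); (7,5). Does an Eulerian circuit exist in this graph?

No

Degrees: 1:2, 2:3, 3:2, 4:2, 5:3, 6:4, 7:6, 8:2, 9:2
2, 5 have odd degree; an Eulerian circuit needs every degree to be even, so none exists.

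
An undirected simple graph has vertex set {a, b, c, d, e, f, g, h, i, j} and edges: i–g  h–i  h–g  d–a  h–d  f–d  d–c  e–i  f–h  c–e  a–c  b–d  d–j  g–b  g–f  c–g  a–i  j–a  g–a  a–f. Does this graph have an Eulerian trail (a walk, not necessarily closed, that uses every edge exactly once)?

Yes

Degrees: a:6, b:2, c:4, d:6, e:2, f:4, g:6, h:4, i:4, j:2
Odd-degree vertices: none (0 total).
The non-isolated vertices are connected and exactly 0 have odd degree, so an Eulerian trail exists.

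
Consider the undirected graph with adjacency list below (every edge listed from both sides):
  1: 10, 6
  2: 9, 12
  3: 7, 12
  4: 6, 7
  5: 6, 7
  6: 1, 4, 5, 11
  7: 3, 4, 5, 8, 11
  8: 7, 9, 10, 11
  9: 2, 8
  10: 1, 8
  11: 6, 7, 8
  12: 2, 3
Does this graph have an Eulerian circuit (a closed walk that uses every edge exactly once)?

No

Degrees: 1:2, 2:2, 3:2, 4:2, 5:2, 6:4, 7:5, 8:4, 9:2, 10:2, 11:3, 12:2
Vertices with odd degree: 7, 11. An Eulerian circuit requires all degrees even.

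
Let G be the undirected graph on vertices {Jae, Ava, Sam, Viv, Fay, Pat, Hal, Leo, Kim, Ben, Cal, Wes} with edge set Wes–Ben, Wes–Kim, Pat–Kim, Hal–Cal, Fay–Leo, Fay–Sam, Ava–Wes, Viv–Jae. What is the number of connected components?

Component: {Jae, Viv}
Component: {Hal, Cal}
Component: {Sam, Fay, Leo}
Component: {Ava, Pat, Kim, Ben, Wes}

4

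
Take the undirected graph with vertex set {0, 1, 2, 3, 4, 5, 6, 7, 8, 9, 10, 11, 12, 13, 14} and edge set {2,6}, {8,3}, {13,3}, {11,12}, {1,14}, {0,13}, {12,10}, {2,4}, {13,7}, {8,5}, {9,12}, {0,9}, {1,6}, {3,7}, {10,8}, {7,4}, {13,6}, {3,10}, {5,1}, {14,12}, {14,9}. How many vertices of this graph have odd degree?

Degrees: 0:2, 1:3, 2:2, 3:4, 4:2, 5:2, 6:3, 7:3, 8:3, 9:3, 10:3, 11:1, 12:4, 13:4, 14:3
Odd-degree vertices: 1, 6, 7, 8, 9, 10, 11, 14.

8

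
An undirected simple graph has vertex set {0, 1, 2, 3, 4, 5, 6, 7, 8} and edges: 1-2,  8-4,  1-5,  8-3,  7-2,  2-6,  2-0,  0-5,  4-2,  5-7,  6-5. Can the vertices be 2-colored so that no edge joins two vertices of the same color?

Yes

Partition the vertices as {2, 5, 8} vs {0, 1, 3, 4, 6, 7}. Each listed edge has one endpoint in each part, so the graph is bipartite.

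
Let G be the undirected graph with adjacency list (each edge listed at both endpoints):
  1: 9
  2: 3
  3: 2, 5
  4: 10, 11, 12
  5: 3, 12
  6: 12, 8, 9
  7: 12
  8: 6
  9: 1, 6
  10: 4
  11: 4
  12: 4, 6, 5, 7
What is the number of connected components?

Component: {1, 2, 3, 4, 5, 6, 7, 8, 9, 10, 11, 12}

1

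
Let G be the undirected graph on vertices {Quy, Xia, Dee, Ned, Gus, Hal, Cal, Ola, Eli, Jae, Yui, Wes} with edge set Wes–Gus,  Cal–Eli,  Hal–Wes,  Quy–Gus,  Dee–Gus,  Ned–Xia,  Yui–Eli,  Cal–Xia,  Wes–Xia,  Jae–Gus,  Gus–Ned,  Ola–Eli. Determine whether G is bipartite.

Yes

A valid 2-coloring puts {Xia, Gus, Hal, Eli} on one side and {Quy, Dee, Ned, Cal, Ola, Jae, Yui, Wes} on the other; every edge crosses between the two sides.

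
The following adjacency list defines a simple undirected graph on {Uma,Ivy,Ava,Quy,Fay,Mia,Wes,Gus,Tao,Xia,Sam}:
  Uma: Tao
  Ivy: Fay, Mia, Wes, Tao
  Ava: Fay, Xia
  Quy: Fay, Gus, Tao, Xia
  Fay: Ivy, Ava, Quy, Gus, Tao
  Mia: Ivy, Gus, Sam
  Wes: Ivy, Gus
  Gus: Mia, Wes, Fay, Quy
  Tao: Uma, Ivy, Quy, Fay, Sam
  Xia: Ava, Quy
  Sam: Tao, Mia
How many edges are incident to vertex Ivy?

Neighbors of Ivy: Fay, Mia, Wes, Tao.

4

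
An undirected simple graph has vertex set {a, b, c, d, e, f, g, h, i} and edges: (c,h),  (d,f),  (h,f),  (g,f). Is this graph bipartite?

Color {a, b, d, e, g, h, i} black and {c, f} white. No edge joins two same-colored vertices, so the graph is bipartite.

Yes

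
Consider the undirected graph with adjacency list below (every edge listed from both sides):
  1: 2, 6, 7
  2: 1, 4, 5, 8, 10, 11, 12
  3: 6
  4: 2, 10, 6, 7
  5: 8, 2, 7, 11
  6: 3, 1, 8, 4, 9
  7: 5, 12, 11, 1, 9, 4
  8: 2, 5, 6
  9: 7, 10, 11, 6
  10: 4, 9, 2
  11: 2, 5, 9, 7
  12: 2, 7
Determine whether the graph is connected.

Yes

Starting from 1 and exploring outward reaches every vertex (1, 6, 7, 2, 3, 4, 8, 9, 12, 5, 11, 10); the graph is connected.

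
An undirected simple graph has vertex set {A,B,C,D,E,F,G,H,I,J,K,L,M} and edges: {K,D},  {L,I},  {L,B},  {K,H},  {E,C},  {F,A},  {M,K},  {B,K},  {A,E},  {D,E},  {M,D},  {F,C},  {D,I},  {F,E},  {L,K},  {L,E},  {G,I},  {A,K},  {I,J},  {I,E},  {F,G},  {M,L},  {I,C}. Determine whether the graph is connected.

Yes

A breadth-first search from A visits A, F, K, E, C, G, M, H, B, D, L, I, J — all 13 vertices — so the graph is connected.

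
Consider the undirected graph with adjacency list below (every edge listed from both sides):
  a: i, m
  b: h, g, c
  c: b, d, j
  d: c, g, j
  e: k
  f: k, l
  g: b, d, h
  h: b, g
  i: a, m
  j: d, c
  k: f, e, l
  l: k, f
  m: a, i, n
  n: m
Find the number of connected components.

3

Component: {a, i, m, n}
Component: {e, f, k, l}
Component: {b, c, d, g, h, j}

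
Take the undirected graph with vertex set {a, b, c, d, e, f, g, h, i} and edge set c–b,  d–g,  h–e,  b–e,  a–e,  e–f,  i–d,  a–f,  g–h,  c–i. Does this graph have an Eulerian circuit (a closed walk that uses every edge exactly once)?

Degrees: a:2, b:2, c:2, d:2, e:4, f:2, g:2, h:2, i:2
All degrees are even and the non-isolated vertices are connected — an Eulerian circuit exists.

Yes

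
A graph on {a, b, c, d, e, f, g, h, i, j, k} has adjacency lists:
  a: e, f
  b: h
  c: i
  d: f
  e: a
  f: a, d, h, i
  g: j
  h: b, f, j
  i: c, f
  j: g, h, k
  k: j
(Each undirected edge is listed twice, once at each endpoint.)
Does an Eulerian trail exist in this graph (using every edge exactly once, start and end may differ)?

No

Degrees: a:2, b:1, c:1, d:1, e:1, f:4, g:1, h:3, i:2, j:3, k:1
Odd-degree vertices: b, c, d, e, g, h, j, k (8 total).
With 8 odd-degree vertices (more than two), no single trail can use every edge.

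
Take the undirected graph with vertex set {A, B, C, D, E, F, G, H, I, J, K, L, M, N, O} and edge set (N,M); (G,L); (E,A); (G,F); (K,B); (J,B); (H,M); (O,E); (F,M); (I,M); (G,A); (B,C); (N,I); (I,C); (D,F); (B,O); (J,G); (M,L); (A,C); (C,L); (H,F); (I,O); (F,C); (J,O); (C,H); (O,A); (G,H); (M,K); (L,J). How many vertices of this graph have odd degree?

4

Degrees: A:4, B:4, C:6, D:1, E:2, F:5, G:5, H:4, I:4, J:4, K:2, L:4, M:6, N:2, O:5
Odd-degree vertices: D, F, G, O.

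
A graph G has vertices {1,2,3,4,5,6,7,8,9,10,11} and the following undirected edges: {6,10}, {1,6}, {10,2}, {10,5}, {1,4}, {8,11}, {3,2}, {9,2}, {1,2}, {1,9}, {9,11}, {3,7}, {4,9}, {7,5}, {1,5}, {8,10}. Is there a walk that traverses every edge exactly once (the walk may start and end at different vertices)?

Degrees: 1:5, 2:4, 3:2, 4:2, 5:3, 6:2, 7:2, 8:2, 9:4, 10:4, 11:2
Odd-degree vertices: 1, 5 (2 total).
With 2 odd-degree vertices and all edges in one connected piece, an Eulerian trail exists (from 1 to 5).

Yes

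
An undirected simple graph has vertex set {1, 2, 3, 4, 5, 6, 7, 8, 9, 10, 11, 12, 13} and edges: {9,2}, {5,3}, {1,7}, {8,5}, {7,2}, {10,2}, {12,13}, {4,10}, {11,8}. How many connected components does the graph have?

Component: {6}
Component: {12, 13}
Component: {3, 5, 8, 11}
Component: {1, 2, 4, 7, 9, 10}

4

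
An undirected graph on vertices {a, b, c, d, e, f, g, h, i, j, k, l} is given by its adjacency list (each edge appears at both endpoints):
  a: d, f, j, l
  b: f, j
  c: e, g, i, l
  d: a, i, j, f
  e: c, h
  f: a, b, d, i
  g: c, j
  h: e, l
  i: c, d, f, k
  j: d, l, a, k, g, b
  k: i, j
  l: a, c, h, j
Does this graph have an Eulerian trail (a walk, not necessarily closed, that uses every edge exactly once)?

Yes

Degrees: a:4, b:2, c:4, d:4, e:2, f:4, g:2, h:2, i:4, j:6, k:2, l:4
Odd-degree vertices: none (0 total).
The non-isolated vertices are connected and exactly 0 have odd degree, so an Eulerian trail exists.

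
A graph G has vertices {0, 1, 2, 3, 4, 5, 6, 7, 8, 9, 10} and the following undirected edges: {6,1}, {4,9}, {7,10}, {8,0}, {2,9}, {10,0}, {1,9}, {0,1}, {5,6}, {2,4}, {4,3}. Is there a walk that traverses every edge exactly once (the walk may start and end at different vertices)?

No

Degrees: 0:3, 1:3, 2:2, 3:1, 4:3, 5:1, 6:2, 7:1, 8:1, 9:3, 10:2
Odd-degree vertices: 0, 1, 3, 4, 5, 7, 8, 9 (8 total).
An Eulerian trail requires 0 or 2 odd-degree vertices; here there are 8.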